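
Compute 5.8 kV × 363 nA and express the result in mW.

2.1054 mW

5.8 × 10^3 × 363 × 10^-9 = 2105.4 × 10^-6 W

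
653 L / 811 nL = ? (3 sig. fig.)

805000000

(653) / (811 × 10^-9) = 0.8052 × 10^9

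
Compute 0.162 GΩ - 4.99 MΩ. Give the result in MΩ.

In MΩ:
  0.162 GΩ = 0.162e3 MΩ = 162
  4.99 MΩ → 4.99
Difference: 162 - 4.99 = 157.01

157.01 MΩ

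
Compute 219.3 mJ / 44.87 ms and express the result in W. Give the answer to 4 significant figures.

4.887 W

(219.3 × 10⁻³) / (44.87 × 10⁻³) = 4.88745 W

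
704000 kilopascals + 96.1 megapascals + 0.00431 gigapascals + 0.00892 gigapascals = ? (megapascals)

In megapascals:
  704000 kilopascals = 704000 × 10^-3 megapascals = 704
  96.1 megapascals → 96.1
  0.00431 gigapascals = 0.00431 × 10^3 megapascals = 4.31
  0.00892 gigapascals = 0.00892 × 10^3 megapascals = 8.92
Sum: 704 + 96.1 + 4.31 + 8.92 = 813.33

813.33 megapascals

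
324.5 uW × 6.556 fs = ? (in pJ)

324.5 × 10⁻⁶ × 6.556 × 10⁻¹⁵ = 2127.422 × 10⁻²¹ J

0.000002127422 pJ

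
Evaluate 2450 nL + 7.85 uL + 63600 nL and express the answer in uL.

73.9 uL

In uL:
  2450 nL = 2450 × 10⁻³ uL = 2.45
  7.85 uL → 7.85
  63600 nL = 63600 × 10⁻³ uL = 63.6
Sum: 2.45 + 7.85 + 63.6 = 73.9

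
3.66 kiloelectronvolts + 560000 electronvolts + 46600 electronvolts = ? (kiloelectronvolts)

610.26 kiloelectronvolts

In kiloelectronvolts:
  3.66 kiloelectronvolts → 3.66
  560000 electronvolts = 560000e-3 kiloelectronvolts = 560
  46600 electronvolts = 46600e-3 kiloelectronvolts = 46.6
Sum: 3.66 + 560 + 46.6 = 610.26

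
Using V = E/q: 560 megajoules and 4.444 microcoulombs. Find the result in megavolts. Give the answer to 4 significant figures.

126000000 megavolts

(560e6) / (4.444e-6) = 126.013e12 V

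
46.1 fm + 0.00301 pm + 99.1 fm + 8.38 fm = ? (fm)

156.59 fm

In fm:
  46.1 fm → 46.1
  0.00301 pm = 0.00301 × 10³ fm = 3.01
  99.1 fm → 99.1
  8.38 fm → 8.38
Sum: 46.1 + 3.01 + 99.1 + 8.38 = 156.59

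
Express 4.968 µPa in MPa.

0.000000000004968 MPa

micro = 1e-6, mega = 1e6; factor is 1e-12.
4.968 × 1e-12 = 0.000000000004968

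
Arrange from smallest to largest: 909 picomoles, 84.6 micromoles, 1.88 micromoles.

909 picomoles = 0.000000000909 moles
84.6 micromoles = 0.0000846 moles
1.88 micromoles = 0.00000188 moles

909 picomoles < 1.88 micromoles < 84.6 micromoles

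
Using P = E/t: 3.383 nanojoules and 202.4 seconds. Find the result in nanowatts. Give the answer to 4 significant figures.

0.01671 nanowatts

(3.383 × 10⁻⁹) / (202.4) = 0.0167144 × 10⁻⁹ W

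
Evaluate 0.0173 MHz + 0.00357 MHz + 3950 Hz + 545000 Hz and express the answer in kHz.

In kHz:
  0.0173 MHz = 0.0173 × 10³ kHz = 17.3
  0.00357 MHz = 0.00357 × 10³ kHz = 3.57
  3950 Hz = 3950 × 10⁻³ kHz = 3.95
  545000 Hz = 545000 × 10⁻³ kHz = 545
Sum: 17.3 + 3.57 + 3.95 + 545 = 569.82

569.82 kHz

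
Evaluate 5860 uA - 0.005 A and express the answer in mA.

In mA:
  5860 uA = 5860 × 10⁻³ mA = 5.86
  0.005 A = 0.005 × 10³ mA = 5
Difference: 5.86 - 5 = 0.86

0.86 mA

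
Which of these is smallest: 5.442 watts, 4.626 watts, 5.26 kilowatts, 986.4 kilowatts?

4.626 watts

5.442 watts = 5.442 watts
4.626 watts = 4.626 watts
5.26 kilowatts = 5260 watts
986.4 kilowatts = 986400 watts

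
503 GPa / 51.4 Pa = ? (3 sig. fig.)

(503 × 10^9) / (51.4) = 9.786 × 10^9

9790000000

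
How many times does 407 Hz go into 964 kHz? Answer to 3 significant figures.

(964e3) / (407) = 2.369e3

2370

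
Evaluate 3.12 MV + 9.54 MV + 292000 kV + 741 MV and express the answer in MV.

1045.66 MV

In MV:
  3.12 MV → 3.12
  9.54 MV → 9.54
  292000 kV = 292000 × 10^-3 MV = 292
  741 MV → 741
Sum: 3.12 + 9.54 + 292 + 741 = 1045.66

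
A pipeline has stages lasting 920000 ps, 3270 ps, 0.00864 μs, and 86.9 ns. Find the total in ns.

1018.81 ns

In ns:
  920000 ps = 920000 × 10⁻³ ns = 920
  3270 ps = 3270 × 10⁻³ ns = 3.27
  0.00864 μs = 0.00864 × 10³ ns = 8.64
  86.9 ns → 86.9
Sum: 920 + 3.27 + 8.64 + 86.9 = 1018.81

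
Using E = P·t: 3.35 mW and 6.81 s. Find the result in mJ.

22.8135 mJ

3.35 × 10^-3 × 6.81 = 22.8135 × 10^-3 J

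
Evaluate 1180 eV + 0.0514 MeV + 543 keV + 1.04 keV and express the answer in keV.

In keV:
  1180 eV = 1180e-3 keV = 1.18
  0.0514 MeV = 0.0514e3 keV = 51.4
  543 keV → 543
  1.04 keV → 1.04
Sum: 1.18 + 51.4 + 543 + 1.04 = 596.62

596.62 keV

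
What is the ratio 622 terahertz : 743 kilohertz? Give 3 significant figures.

837000000

(622e12) / (743e3) = 0.8371e9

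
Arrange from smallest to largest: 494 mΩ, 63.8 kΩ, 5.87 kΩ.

494 mΩ < 5.87 kΩ < 63.8 kΩ

494 mΩ = 0.494 Ω
63.8 kΩ = 63800 Ω
5.87 kΩ = 5870 Ω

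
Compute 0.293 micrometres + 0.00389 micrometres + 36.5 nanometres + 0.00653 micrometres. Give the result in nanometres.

In nanometres:
  0.293 micrometres = 0.293 × 10^3 nanometres = 293
  0.00389 micrometres = 0.00389 × 10^3 nanometres = 3.89
  36.5 nanometres → 36.5
  0.00653 micrometres = 0.00653 × 10^3 nanometres = 6.53
Sum: 293 + 3.89 + 36.5 + 6.53 = 339.92

339.92 nanometres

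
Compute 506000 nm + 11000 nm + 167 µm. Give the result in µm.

In µm:
  506000 nm = 506000e-3 µm = 506
  11000 nm = 11000e-3 µm = 11
  167 µm → 167
Sum: 506 + 11 + 167 = 684

684 µm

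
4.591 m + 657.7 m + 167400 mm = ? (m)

In m:
  4.591 m → 4.591
  657.7 m → 657.7
  167400 mm = 167400 × 10⁻³ m = 167.4
Sum: 4.591 + 657.7 + 167.4 = 829.691

829.691 m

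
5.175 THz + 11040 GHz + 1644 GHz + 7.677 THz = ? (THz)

In THz:
  5.175 THz → 5.175
  11040 GHz = 11040 × 10^-3 THz = 11.04
  1644 GHz = 1644 × 10^-3 THz = 1.644
  7.677 THz → 7.677
Sum: 5.175 + 11.04 + 1.644 + 7.677 = 25.536

25.536 THz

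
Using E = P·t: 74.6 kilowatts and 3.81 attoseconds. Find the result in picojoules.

74.6e3 × 3.81e-18 = 284.226e-15 J

0.284226 picojoules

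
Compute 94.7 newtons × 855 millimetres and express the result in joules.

80.9685 joules

94.7 × 855e-3 = 80968.5e-3 J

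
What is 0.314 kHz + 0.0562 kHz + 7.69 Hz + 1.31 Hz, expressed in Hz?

In Hz:
  0.314 kHz = 0.314 × 10^3 Hz = 314
  0.0562 kHz = 0.0562 × 10^3 Hz = 56.2
  7.69 Hz → 7.69
  1.31 Hz → 1.31
Sum: 314 + 56.2 + 7.69 + 1.31 = 379.2

379.2 Hz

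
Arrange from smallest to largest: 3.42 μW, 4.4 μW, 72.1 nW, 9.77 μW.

3.42 μW = 0.00000342 W
4.4 μW = 0.0000044 W
72.1 nW = 0.0000000721 W
9.77 μW = 0.00000977 W

72.1 nW < 3.42 μW < 4.4 μW < 9.77 μW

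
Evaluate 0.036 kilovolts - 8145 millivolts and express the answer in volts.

In volts:
  0.036 kilovolts = 0.036 × 10^3 volts = 36
  8145 millivolts = 8145 × 10^-3 volts = 8.145
Difference: 36 - 8.145 = 27.855

27.855 volts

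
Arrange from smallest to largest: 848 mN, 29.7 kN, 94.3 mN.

848 mN = 0.848 N
29.7 kN = 29700 N
94.3 mN = 0.0943 N

94.3 mN < 848 mN < 29.7 kN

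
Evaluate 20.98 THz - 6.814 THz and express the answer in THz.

14.166 THz

In THz:
  20.98 THz → 20.98
  6.814 THz → 6.814
Difference: 20.98 - 6.814 = 14.166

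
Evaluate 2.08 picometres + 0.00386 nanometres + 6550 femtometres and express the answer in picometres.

12.49 picometres

In picometres:
  2.08 picometres → 2.08
  0.00386 nanometres = 0.00386 × 10^3 picometres = 3.86
  6550 femtometres = 6550 × 10^-3 picometres = 6.55
Sum: 2.08 + 3.86 + 6.55 = 12.49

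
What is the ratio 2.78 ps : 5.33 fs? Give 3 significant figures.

522

(2.78 × 10⁻¹²) / (5.33 × 10⁻¹⁵) = 0.5216 × 10³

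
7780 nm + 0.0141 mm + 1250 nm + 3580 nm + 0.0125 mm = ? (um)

In um:
  7780 nm = 7780 × 10⁻³ um = 7.78
  0.0141 mm = 0.0141 × 10³ um = 14.1
  1250 nm = 1250 × 10⁻³ um = 1.25
  3580 nm = 3580 × 10⁻³ um = 3.58
  0.0125 mm = 0.0125 × 10³ um = 12.5
Sum: 7.78 + 14.1 + 1.25 + 3.58 + 12.5 = 39.21

39.21 um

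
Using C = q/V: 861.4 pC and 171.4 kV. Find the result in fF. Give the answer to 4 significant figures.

5.026 fF

(861.4 × 10⁻¹²) / (171.4 × 10³) = 5.02567 × 10⁻¹⁵ F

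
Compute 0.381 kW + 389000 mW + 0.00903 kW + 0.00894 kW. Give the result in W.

In W:
  0.381 kW = 0.381e3 W = 381
  389000 mW = 389000e-3 W = 389
  0.00903 kW = 0.00903e3 W = 9.03
  0.00894 kW = 0.00894e3 W = 8.94
Sum: 381 + 389 + 9.03 + 8.94 = 787.97

787.97 W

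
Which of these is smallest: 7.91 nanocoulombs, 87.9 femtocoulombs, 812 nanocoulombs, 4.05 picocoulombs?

87.9 femtocoulombs

7.91 nanocoulombs = 0.00000000791 coulombs
87.9 femtocoulombs = 0.0000000000000879 coulombs
812 nanocoulombs = 0.000000812 coulombs
4.05 picocoulombs = 0.00000000000405 coulombs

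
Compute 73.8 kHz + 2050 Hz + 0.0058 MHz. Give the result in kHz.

In kHz:
  73.8 kHz → 73.8
  2050 Hz = 2050 × 10⁻³ kHz = 2.05
  0.0058 MHz = 0.0058 × 10³ kHz = 5.8
Sum: 73.8 + 2.05 + 5.8 = 81.65

81.65 kHz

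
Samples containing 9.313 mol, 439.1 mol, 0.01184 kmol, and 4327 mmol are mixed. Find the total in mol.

464.58 mol

In mol:
  9.313 mol → 9.313
  439.1 mol → 439.1
  0.01184 kmol = 0.01184 × 10^3 mol = 11.84
  4327 mmol = 4327 × 10^-3 mol = 4.327
Sum: 9.313 + 439.1 + 11.84 + 4.327 = 464.58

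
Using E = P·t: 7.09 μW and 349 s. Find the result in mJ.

2.47441 mJ

7.09 × 10^-6 × 349 = 2474.41 × 10^-6 J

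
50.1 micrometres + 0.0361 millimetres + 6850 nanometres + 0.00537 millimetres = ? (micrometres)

98.42 micrometres

In micrometres:
  50.1 micrometres → 50.1
  0.0361 millimetres = 0.0361e3 micrometres = 36.1
  6850 nanometres = 6850e-3 micrometres = 6.85
  0.00537 millimetres = 0.00537e3 micrometres = 5.37
Sum: 50.1 + 36.1 + 6.85 + 5.37 = 98.42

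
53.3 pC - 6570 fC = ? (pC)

In pC:
  53.3 pC → 53.3
  6570 fC = 6570 × 10^-3 pC = 6.57
Difference: 53.3 - 6.57 = 46.73

46.73 pC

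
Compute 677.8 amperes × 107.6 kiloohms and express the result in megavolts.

677.8 × 107.6 × 10^3 = 72931.28 × 10^3 V

72.93128 megavolts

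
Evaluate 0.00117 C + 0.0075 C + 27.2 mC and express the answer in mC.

In mC:
  0.00117 C = 0.00117 × 10³ mC = 1.17
  0.0075 C = 0.0075 × 10³ mC = 7.5
  27.2 mC → 27.2
Sum: 1.17 + 7.5 + 27.2 = 35.87

35.87 mC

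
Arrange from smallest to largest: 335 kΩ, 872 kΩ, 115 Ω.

115 Ω < 335 kΩ < 872 kΩ

335 kΩ = 335000 Ω
872 kΩ = 872000 Ω
115 Ω = 115 Ω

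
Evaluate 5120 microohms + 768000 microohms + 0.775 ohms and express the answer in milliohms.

1548.12 milliohms

In milliohms:
  5120 microohms = 5120 × 10^-3 milliohms = 5.12
  768000 microohms = 768000 × 10^-3 milliohms = 768
  0.775 ohms = 0.775 × 10^3 milliohms = 775
Sum: 5.12 + 768 + 775 = 1548.12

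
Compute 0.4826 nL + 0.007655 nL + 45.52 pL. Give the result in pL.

535.775 pL

In pL:
  0.4826 nL = 0.4826e3 pL = 482.6
  0.007655 nL = 0.007655e3 pL = 7.655
  45.52 pL → 45.52
Sum: 482.6 + 7.655 + 45.52 = 535.775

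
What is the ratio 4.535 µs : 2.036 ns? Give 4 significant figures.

(4.535 × 10⁻⁶) / (2.036 × 10⁻⁹) = 2.2274 × 10³

2227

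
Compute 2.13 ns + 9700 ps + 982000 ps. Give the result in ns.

In ns:
  2.13 ns → 2.13
  9700 ps = 9700 × 10⁻³ ns = 9.7
  982000 ps = 982000 × 10⁻³ ns = 982
Sum: 2.13 + 9.7 + 982 = 993.83

993.83 ns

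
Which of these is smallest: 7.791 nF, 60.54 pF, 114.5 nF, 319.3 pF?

60.54 pF

7.791 nF = 0.000000007791 F
60.54 pF = 0.00000000006054 F
114.5 nF = 0.0000001145 F
319.3 pF = 0.0000000003193 F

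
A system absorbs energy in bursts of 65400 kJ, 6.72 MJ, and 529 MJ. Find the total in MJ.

601.12 MJ

In MJ:
  65400 kJ = 65400 × 10^-3 MJ = 65.4
  6.72 MJ → 6.72
  529 MJ → 529
Sum: 65.4 + 6.72 + 529 = 601.12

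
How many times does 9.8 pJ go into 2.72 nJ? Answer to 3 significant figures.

(2.72e-9) / (9.8e-12) = 0.2776e3

278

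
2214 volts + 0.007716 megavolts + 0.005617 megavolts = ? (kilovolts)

15.547 kilovolts

In kilovolts:
  2214 volts = 2214 × 10⁻³ kilovolts = 2.214
  0.007716 megavolts = 0.007716 × 10³ kilovolts = 7.716
  0.005617 megavolts = 0.005617 × 10³ kilovolts = 5.617
Sum: 2.214 + 7.716 + 5.617 = 15.547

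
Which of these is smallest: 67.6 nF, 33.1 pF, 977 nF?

67.6 nF = 0.0000000676 F
33.1 pF = 0.0000000000331 F
977 nF = 0.000000977 F

33.1 pF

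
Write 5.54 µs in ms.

0.00554 ms

micro = 10⁻⁶, milli = 10⁻³; factor is 10⁻³.
5.54 × 10⁻³ = 0.00554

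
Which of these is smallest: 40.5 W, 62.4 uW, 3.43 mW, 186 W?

62.4 uW

40.5 W = 40.5 W
62.4 uW = 0.0000624 W
3.43 mW = 0.00343 W
186 W = 186 W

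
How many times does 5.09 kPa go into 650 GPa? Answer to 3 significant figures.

(650 × 10⁹) / (5.09 × 10³) = 127.7 × 10⁶

128000000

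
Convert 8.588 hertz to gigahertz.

0.000000008588 gigahertz

(no prefix) = 10^0, giga = 10^9; factor is 10^-9.
8.588 × 10^-9 = 0.000000008588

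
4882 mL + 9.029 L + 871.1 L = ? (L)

885.011 L

In L:
  4882 mL = 4882 × 10⁻³ L = 4.882
  9.029 L → 9.029
  871.1 L → 871.1
Sum: 4.882 + 9.029 + 871.1 = 885.011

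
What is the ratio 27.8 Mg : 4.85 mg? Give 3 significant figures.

5730000000

(27.8 × 10^6) / (4.85 × 10^-3) = 5.732 × 10^9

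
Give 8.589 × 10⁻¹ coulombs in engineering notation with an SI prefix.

858.9 millicoulombs

= 858.9 × 10⁻³ coulombs; 10⁻³ is milli.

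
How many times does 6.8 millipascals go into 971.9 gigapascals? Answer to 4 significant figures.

(971.9 × 10⁹) / (6.8 × 10⁻³) = 142.93 × 10¹²

142900000000000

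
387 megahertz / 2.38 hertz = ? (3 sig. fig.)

(387 × 10⁶) / (2.38) = 162.6 × 10⁶

163000000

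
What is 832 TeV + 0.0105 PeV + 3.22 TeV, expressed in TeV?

In TeV:
  832 TeV → 832
  0.0105 PeV = 0.0105 × 10³ TeV = 10.5
  3.22 TeV → 3.22
Sum: 832 + 10.5 + 3.22 = 845.72

845.72 TeV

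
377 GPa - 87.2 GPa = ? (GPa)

289.8 GPa

In GPa:
  377 GPa → 377
  87.2 GPa → 87.2
Difference: 377 - 87.2 = 289.8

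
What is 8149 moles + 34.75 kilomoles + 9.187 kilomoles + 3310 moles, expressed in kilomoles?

In kilomoles:
  8149 moles = 8149 × 10⁻³ kilomoles = 8.149
  34.75 kilomoles → 34.75
  9.187 kilomoles → 9.187
  3310 moles = 3310 × 10⁻³ kilomoles = 3.31
Sum: 8.149 + 34.75 + 9.187 + 3.31 = 55.396

55.396 kilomoles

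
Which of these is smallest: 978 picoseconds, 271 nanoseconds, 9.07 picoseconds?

978 picoseconds = 0.000000000978 seconds
271 nanoseconds = 0.000000271 seconds
9.07 picoseconds = 0.00000000000907 seconds

9.07 picoseconds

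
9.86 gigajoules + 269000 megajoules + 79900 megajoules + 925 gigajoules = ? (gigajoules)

In gigajoules:
  9.86 gigajoules → 9.86
  269000 megajoules = 269000 × 10⁻³ gigajoules = 269
  79900 megajoules = 79900 × 10⁻³ gigajoules = 79.9
  925 gigajoules → 925
Sum: 9.86 + 269 + 79.9 + 925 = 1283.76

1283.76 gigajoules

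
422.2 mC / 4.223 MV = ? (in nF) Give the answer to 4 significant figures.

(422.2e-3) / (4.223e6) = 99.9763e-9 F

99.98 nF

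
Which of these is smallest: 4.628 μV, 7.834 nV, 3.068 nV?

4.628 μV = 0.000004628 V
7.834 nV = 0.000000007834 V
3.068 nV = 0.000000003068 V

3.068 nV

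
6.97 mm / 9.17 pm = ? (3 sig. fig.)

760000000

(6.97e-3) / (9.17e-12) = 0.7601e9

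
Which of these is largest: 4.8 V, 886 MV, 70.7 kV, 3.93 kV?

886 MV

4.8 V = 4.8 V
886 MV = 886000000 V
70.7 kV = 70700 V
3.93 kV = 3930 V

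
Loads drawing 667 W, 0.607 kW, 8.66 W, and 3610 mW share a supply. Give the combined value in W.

1286.27 W

In W:
  667 W → 667
  0.607 kW = 0.607e3 W = 607
  8.66 W → 8.66
  3610 mW = 3610e-3 W = 3.61
Sum: 667 + 607 + 8.66 + 3.61 = 1286.27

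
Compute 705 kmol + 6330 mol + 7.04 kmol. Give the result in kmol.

In kmol:
  705 kmol → 705
  6330 mol = 6330e-3 kmol = 6.33
  7.04 kmol → 7.04
Sum: 705 + 6.33 + 7.04 = 718.37

718.37 kmol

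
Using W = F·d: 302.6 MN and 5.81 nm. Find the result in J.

1.758106 J

302.6 × 10⁶ × 5.81 × 10⁻⁹ = 1758.106 × 10⁻³ J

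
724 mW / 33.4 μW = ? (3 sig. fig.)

21700

(724 × 10^-3) / (33.4 × 10^-6) = 21.68 × 10^3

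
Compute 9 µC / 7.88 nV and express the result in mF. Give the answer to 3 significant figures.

1140000 mF

(9 × 10^-6) / (7.88 × 10^-9) = 1.1421 × 10^3 F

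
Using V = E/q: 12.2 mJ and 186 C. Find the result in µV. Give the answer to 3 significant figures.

65.6 µV

(12.2 × 10⁻³) / (186) = 0.065591 × 10⁻³ V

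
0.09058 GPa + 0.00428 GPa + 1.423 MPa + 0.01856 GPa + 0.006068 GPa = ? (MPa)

120.911 MPa

In MPa:
  0.09058 GPa = 0.09058 × 10³ MPa = 90.58
  0.00428 GPa = 0.00428 × 10³ MPa = 4.28
  1.423 MPa → 1.423
  0.01856 GPa = 0.01856 × 10³ MPa = 18.56
  0.006068 GPa = 0.006068 × 10³ MPa = 6.068
Sum: 90.58 + 4.28 + 1.423 + 18.56 + 6.068 = 120.911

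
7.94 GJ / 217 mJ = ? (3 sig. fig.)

36600000000

(7.94 × 10^9) / (217 × 10^-3) = 0.03659 × 10^12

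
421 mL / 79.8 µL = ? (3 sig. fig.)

(421 × 10^-3) / (79.8 × 10^-6) = 5.276 × 10^3

5280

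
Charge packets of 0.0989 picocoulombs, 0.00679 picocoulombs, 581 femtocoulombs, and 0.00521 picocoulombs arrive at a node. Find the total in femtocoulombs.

691.9 femtocoulombs

In femtocoulombs:
  0.0989 picocoulombs = 0.0989 × 10^3 femtocoulombs = 98.9
  0.00679 picocoulombs = 0.00679 × 10^3 femtocoulombs = 6.79
  581 femtocoulombs → 581
  0.00521 picocoulombs = 0.00521 × 10^3 femtocoulombs = 5.21
Sum: 98.9 + 6.79 + 581 + 5.21 = 691.9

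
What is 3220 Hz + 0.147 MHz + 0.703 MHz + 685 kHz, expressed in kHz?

In kHz:
  3220 Hz = 3220e-3 kHz = 3.22
  0.147 MHz = 0.147e3 kHz = 147
  0.703 MHz = 0.703e3 kHz = 703
  685 kHz → 685
Sum: 3.22 + 147 + 703 + 685 = 1538.22

1538.22 kHz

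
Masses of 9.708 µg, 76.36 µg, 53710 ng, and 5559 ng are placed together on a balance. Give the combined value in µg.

145.337 µg

In µg:
  9.708 µg → 9.708
  76.36 µg → 76.36
  53710 ng = 53710 × 10^-3 µg = 53.71
  5559 ng = 5559 × 10^-3 µg = 5.559
Sum: 9.708 + 76.36 + 53.71 + 5.559 = 145.337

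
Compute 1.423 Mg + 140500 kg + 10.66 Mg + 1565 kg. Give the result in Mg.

In Mg:
  1.423 Mg → 1.423
  140500 kg = 140500 × 10⁻³ Mg = 140.5
  10.66 Mg → 10.66
  1565 kg = 1565 × 10⁻³ Mg = 1.565
Sum: 1.423 + 140.5 + 10.66 + 1.565 = 154.148

154.148 Mg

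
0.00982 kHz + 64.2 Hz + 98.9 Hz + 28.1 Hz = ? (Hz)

201.02 Hz

In Hz:
  0.00982 kHz = 0.00982 × 10^3 Hz = 9.82
  64.2 Hz → 64.2
  98.9 Hz → 98.9
  28.1 Hz → 28.1
Sum: 9.82 + 64.2 + 98.9 + 28.1 = 201.02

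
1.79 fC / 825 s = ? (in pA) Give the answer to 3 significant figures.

0.00000217 pA

(1.79 × 10⁻¹⁵) / (825) = 0.0021697 × 10⁻¹⁵ A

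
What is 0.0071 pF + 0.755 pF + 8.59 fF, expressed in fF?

In fF:
  0.0071 pF = 0.0071 × 10³ fF = 7.1
  0.755 pF = 0.755 × 10³ fF = 755
  8.59 fF → 8.59
Sum: 7.1 + 755 + 8.59 = 770.69

770.69 fF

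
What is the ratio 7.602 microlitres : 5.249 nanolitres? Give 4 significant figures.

(7.602 × 10^-6) / (5.249 × 10^-9) = 1.4483 × 10^3

1448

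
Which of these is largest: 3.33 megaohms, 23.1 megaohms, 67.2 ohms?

23.1 megaohms

3.33 megaohms = 3330000 ohms
23.1 megaohms = 23100000 ohms
67.2 ohms = 67.2 ohms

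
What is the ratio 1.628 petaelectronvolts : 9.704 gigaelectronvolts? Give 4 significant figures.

167800

(1.628e15) / (9.704e9) = 0.16777e6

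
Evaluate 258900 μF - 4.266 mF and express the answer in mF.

In mF:
  258900 μF = 258900 × 10⁻³ mF = 258.9
  4.266 mF → 4.266
Difference: 258.9 - 4.266 = 254.634

254.634 mF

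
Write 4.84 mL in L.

milli = 10^-3, (no prefix) = 10^0; factor is 10^-3.
4.84 × 10^-3 = 0.00484

0.00484 L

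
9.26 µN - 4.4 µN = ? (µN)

4.86 µN

In µN:
  9.26 µN → 9.26
  4.4 µN → 4.4
Difference: 9.26 - 4.4 = 4.86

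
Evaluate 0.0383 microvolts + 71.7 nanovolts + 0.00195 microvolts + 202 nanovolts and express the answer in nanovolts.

In nanovolts:
  0.0383 microvolts = 0.0383e3 nanovolts = 38.3
  71.7 nanovolts → 71.7
  0.00195 microvolts = 0.00195e3 nanovolts = 1.95
  202 nanovolts → 202
Sum: 38.3 + 71.7 + 1.95 + 202 = 313.95

313.95 nanovolts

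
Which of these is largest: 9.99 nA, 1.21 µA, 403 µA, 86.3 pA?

9.99 nA = 0.00000000999 A
1.21 µA = 0.00000121 A
403 µA = 0.000403 A
86.3 pA = 0.0000000000863 A

403 µA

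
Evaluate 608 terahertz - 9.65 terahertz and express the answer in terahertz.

598.35 terahertz

In terahertz:
  608 terahertz → 608
  9.65 terahertz → 9.65
Difference: 608 - 9.65 = 598.35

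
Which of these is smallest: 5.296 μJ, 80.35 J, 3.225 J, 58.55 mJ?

5.296 μJ

5.296 μJ = 0.000005296 J
80.35 J = 80.35 J
3.225 J = 3.225 J
58.55 mJ = 0.05855 J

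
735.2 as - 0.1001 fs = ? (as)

635.1 as

In as:
  735.2 as → 735.2
  0.1001 fs = 0.1001e3 as = 100.1
Difference: 735.2 - 100.1 = 635.1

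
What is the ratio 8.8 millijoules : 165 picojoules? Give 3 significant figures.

(8.8e-3) / (165e-12) = 0.05333e9

53300000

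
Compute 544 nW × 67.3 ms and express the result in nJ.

36.6112 nJ

544 × 10⁻⁹ × 67.3 × 10⁻³ = 36611.2 × 10⁻¹² J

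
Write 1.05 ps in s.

pico = 10⁻¹², (no prefix) = 10⁰; factor is 10⁻¹².
1.05 × 10⁻¹² = 0.00000000000105

0.00000000000105 s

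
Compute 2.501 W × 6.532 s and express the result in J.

2.501 × 6.532 = 16.336532 J

16.336532 J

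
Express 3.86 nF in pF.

nano = 10^-9, pico = 10^-12; factor is 10^3.
3.86 × 10^3 = 3860

3860 pF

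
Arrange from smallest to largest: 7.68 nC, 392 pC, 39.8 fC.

7.68 nC = 0.00000000768 C
392 pC = 0.000000000392 C
39.8 fC = 0.0000000000000398 C

39.8 fC < 392 pC < 7.68 nC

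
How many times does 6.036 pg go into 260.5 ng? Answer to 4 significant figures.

43160

(260.5 × 10^-9) / (6.036 × 10^-12) = 43.158 × 10^3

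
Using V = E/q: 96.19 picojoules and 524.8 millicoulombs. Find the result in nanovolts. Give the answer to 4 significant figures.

0.1833 nanovolts

(96.19e-12) / (524.8e-3) = 0.183289e-9 V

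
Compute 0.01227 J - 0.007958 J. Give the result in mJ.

4.312 mJ

In mJ:
  0.01227 J = 0.01227 × 10³ mJ = 12.27
  0.007958 J = 0.007958 × 10³ mJ = 7.958
Difference: 12.27 - 7.958 = 4.312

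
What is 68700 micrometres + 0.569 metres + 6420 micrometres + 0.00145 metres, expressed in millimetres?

In millimetres:
  68700 micrometres = 68700e-3 millimetres = 68.7
  0.569 metres = 0.569e3 millimetres = 569
  6420 micrometres = 6420e-3 millimetres = 6.42
  0.00145 metres = 0.00145e3 millimetres = 1.45
Sum: 68.7 + 569 + 6.42 + 1.45 = 645.57

645.57 millimetres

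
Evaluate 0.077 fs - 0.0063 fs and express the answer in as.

70.7 as

In as:
  0.077 fs = 0.077 × 10³ as = 77
  0.0063 fs = 0.0063 × 10³ as = 6.3
Difference: 77 - 6.3 = 70.7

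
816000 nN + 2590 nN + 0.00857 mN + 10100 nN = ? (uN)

In uN:
  816000 nN = 816000e-3 uN = 816
  2590 nN = 2590e-3 uN = 2.59
  0.00857 mN = 0.00857e3 uN = 8.57
  10100 nN = 10100e-3 uN = 10.1
Sum: 816 + 2.59 + 8.57 + 10.1 = 837.26

837.26 uN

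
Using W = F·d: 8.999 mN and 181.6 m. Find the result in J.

8.999e-3 × 181.6 = 1634.2184e-3 J

1.6342184 J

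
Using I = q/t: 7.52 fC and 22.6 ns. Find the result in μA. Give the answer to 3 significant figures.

(7.52e-15) / (22.6e-9) = 0.33274e-6 A

0.333 μA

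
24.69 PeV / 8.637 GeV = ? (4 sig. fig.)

(24.69 × 10^15) / (8.637 × 10^9) = 2.8586 × 10^6

2859000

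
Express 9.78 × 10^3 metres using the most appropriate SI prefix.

9.78 kilometres

= 9.78 × 10^3 metres; 10^3 is kilo.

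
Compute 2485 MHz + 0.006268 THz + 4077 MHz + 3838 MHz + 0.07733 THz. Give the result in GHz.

In GHz:
  2485 MHz = 2485 × 10^-3 GHz = 2.485
  0.006268 THz = 0.006268 × 10^3 GHz = 6.268
  4077 MHz = 4077 × 10^-3 GHz = 4.077
  3838 MHz = 3838 × 10^-3 GHz = 3.838
  0.07733 THz = 0.07733 × 10^3 GHz = 77.33
Sum: 2.485 + 6.268 + 4.077 + 3.838 + 77.33 = 93.998

93.998 GHz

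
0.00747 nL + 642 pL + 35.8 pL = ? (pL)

685.27 pL

In pL:
  0.00747 nL = 0.00747e3 pL = 7.47
  642 pL → 642
  35.8 pL → 35.8
Sum: 7.47 + 642 + 35.8 = 685.27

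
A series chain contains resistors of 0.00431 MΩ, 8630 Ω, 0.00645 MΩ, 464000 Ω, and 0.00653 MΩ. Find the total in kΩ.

489.92 kΩ

In kΩ:
  0.00431 MΩ = 0.00431e3 kΩ = 4.31
  8630 Ω = 8630e-3 kΩ = 8.63
  0.00645 MΩ = 0.00645e3 kΩ = 6.45
  464000 Ω = 464000e-3 kΩ = 464
  0.00653 MΩ = 0.00653e3 kΩ = 6.53
Sum: 4.31 + 8.63 + 6.45 + 464 + 6.53 = 489.92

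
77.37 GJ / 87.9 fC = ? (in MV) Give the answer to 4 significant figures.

880200000000000000 MV

(77.37 × 10^9) / (87.9 × 10^-15) = 0.880205 × 10^24 V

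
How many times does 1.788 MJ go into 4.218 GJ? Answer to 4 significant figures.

2359

(4.218e9) / (1.788e6) = 2.3591e3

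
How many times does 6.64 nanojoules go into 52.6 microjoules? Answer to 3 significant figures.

(52.6 × 10^-6) / (6.64 × 10^-9) = 7.922 × 10^3

7920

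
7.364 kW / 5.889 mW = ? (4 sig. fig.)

1250000

(7.364 × 10^3) / (5.889 × 10^-3) = 1.2505 × 10^6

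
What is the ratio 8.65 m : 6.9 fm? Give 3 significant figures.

1250000000000000

(8.65) / (6.9e-15) = 1.254e15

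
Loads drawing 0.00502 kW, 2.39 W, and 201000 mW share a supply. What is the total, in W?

208.41 W

In W:
  0.00502 kW = 0.00502 × 10^3 W = 5.02
  2.39 W → 2.39
  201000 mW = 201000 × 10^-3 W = 201
Sum: 5.02 + 2.39 + 201 = 208.41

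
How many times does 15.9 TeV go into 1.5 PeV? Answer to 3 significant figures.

94.3

(1.5e15) / (15.9e12) = 0.09434e3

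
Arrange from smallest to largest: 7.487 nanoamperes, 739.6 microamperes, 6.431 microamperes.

7.487 nanoamperes < 6.431 microamperes < 739.6 microamperes

7.487 nanoamperes = 0.000000007487 amperes
739.6 microamperes = 0.0007396 amperes
6.431 microamperes = 0.000006431 amperes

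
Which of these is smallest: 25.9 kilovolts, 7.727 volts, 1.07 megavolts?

7.727 volts

25.9 kilovolts = 25900 volts
7.727 volts = 7.727 volts
1.07 megavolts = 1070000 volts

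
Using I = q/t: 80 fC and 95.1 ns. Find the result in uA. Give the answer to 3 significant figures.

0.841 uA

(80e-15) / (95.1e-9) = 0.84122e-6 A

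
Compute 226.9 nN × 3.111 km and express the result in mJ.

0.7058859 mJ

226.9 × 10⁻⁹ × 3.111 × 10³ = 705.8859 × 10⁻⁶ J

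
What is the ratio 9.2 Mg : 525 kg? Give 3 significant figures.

(9.2e6) / (525e3) = 0.01752e3

17.5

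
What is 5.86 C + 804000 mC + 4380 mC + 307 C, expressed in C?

In C:
  5.86 C → 5.86
  804000 mC = 804000 × 10⁻³ C = 804
  4380 mC = 4380 × 10⁻³ C = 4.38
  307 C → 307
Sum: 5.86 + 804 + 4.38 + 307 = 1121.24

1121.24 C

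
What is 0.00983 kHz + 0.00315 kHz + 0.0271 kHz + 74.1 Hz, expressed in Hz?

114.18 Hz

In Hz:
  0.00983 kHz = 0.00983e3 Hz = 9.83
  0.00315 kHz = 0.00315e3 Hz = 3.15
  0.0271 kHz = 0.0271e3 Hz = 27.1
  74.1 Hz → 74.1
Sum: 9.83 + 3.15 + 27.1 + 74.1 = 114.18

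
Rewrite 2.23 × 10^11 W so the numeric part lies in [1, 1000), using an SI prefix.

= 223 × 10^9 W; 10^9 is giga.

223 GW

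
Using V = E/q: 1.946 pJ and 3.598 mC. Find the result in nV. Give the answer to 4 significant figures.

0.5409 nV

(1.946 × 10^-12) / (3.598 × 10^-3) = 0.540856 × 10^-9 V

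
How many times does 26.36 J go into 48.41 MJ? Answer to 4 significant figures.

(48.41 × 10⁶) / (26.36) = 1.8365 × 10⁶

1836000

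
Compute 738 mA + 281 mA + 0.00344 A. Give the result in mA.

1022.44 mA

In mA:
  738 mA → 738
  281 mA → 281
  0.00344 A = 0.00344 × 10^3 mA = 3.44
Sum: 738 + 281 + 3.44 = 1022.44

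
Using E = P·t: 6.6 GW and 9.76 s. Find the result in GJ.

64.416 GJ

6.6 × 10^9 × 9.76 = 64.416 × 10^9 J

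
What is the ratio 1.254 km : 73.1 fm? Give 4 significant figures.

17150000000000000

(1.254 × 10³) / (73.1 × 10⁻¹⁵) = 0.017155 × 10¹⁸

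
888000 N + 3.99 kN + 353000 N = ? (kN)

In kN:
  888000 N = 888000 × 10^-3 kN = 888
  3.99 kN → 3.99
  353000 N = 353000 × 10^-3 kN = 353
Sum: 888 + 3.99 + 353 = 1244.99

1244.99 kN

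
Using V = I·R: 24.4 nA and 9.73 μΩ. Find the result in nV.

24.4e-9 × 9.73e-6 = 237.412e-15 V

0.000237412 nV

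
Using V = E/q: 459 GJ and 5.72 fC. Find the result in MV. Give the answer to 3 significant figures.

(459e9) / (5.72e-15) = 80.245e24 V

80200000000000000000 MV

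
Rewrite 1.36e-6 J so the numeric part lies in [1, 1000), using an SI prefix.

= 1.36e-6 J; 1e-6 is micro.

1.36 μJ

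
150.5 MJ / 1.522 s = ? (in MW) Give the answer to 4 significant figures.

98.88 MW

(150.5 × 10⁶) / (1.522) = 98.883 × 10⁶ W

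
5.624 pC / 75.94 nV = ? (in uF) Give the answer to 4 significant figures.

74.06 uF

(5.624 × 10^-12) / (75.94 × 10^-9) = 0.0740585 × 10^-3 F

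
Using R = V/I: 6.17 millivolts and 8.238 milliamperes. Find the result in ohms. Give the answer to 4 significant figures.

(6.17 × 10⁻³) / (8.238 × 10⁻³) = 0.748968 Ω

0.7490 ohms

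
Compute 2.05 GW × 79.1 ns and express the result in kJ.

2.05 × 10⁹ × 79.1 × 10⁻⁹ = 162.155 J

0.162155 kJ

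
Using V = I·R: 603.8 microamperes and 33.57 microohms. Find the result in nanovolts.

20.269566 nanovolts

603.8 × 10⁻⁶ × 33.57 × 10⁻⁶ = 20269.566 × 10⁻¹² V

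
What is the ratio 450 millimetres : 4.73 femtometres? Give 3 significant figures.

(450e-3) / (4.73e-15) = 95.14e12

95100000000000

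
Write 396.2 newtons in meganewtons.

(no prefix) = 10^0, mega = 10^6; factor is 10^-6.
396.2 × 10^-6 = 0.0003962

0.0003962 meganewtons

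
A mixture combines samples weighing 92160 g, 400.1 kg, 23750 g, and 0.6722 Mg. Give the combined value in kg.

In kg:
  92160 g = 92160e-3 kg = 92.16
  400.1 kg → 400.1
  23750 g = 23750e-3 kg = 23.75
  0.6722 Mg = 0.6722e3 kg = 672.2
Sum: 92.16 + 400.1 + 23.75 + 672.2 = 1188.21

1188.21 kg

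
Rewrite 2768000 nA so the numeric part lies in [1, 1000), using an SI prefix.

= 2.768 × 10^-3 A; 10^-3 is milli.

2.768 mA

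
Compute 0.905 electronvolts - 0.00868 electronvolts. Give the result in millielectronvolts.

In millielectronvolts:
  0.905 electronvolts = 0.905e3 millielectronvolts = 905
  0.00868 electronvolts = 0.00868e3 millielectronvolts = 8.68
Difference: 905 - 8.68 = 896.32

896.32 millielectronvolts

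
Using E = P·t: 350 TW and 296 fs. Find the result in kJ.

350e12 × 296e-15 = 103600e-3 J

0.1036 kJ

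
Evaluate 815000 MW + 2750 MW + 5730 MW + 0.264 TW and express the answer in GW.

In GW:
  815000 MW = 815000 × 10⁻³ GW = 815
  2750 MW = 2750 × 10⁻³ GW = 2.75
  5730 MW = 5730 × 10⁻³ GW = 5.73
  0.264 TW = 0.264 × 10³ GW = 264
Sum: 815 + 2.75 + 5.73 + 264 = 1087.48

1087.48 GW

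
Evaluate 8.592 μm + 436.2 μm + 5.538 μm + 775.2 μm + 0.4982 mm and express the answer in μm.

1723.73 μm

In μm:
  8.592 μm → 8.592
  436.2 μm → 436.2
  5.538 μm → 5.538
  775.2 μm → 775.2
  0.4982 mm = 0.4982 × 10^3 μm = 498.2
Sum: 8.592 + 436.2 + 5.538 + 775.2 + 498.2 = 1723.73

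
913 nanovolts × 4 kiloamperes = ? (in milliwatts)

3.652 milliwatts

913 × 10^-9 × 4 × 10^3 = 3652 × 10^-6 W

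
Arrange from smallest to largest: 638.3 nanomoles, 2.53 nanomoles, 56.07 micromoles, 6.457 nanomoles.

638.3 nanomoles = 0.0000006383 moles
2.53 nanomoles = 0.00000000253 moles
56.07 micromoles = 0.00005607 moles
6.457 nanomoles = 0.000000006457 moles

2.53 nanomoles < 6.457 nanomoles < 638.3 nanomoles < 56.07 micromoles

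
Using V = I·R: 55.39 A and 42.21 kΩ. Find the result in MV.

55.39 × 42.21e3 = 2338.0119e3 V

2.3380119 MV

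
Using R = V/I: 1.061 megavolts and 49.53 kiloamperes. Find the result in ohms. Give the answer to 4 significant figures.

21.42 ohms

(1.061 × 10⁶) / (49.53 × 10³) = 0.0214214 × 10³ Ω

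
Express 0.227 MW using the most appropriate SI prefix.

= 227 × 10³ W; 10³ is kilo.

227 kW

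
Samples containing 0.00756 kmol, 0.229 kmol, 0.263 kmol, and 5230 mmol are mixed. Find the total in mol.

504.79 mol

In mol:
  0.00756 kmol = 0.00756e3 mol = 7.56
  0.229 kmol = 0.229e3 mol = 229
  0.263 kmol = 0.263e3 mol = 263
  5230 mmol = 5230e-3 mol = 5.23
Sum: 7.56 + 229 + 263 + 5.23 = 504.79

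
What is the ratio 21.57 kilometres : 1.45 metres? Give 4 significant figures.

14880

(21.57e3) / (1.45) = 14.876e3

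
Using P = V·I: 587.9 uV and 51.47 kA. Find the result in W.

587.9e-6 × 51.47e3 = 30259.213e-3 W

30.259213 W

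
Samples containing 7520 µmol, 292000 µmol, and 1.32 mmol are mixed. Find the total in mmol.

300.84 mmol

In mmol:
  7520 µmol = 7520e-3 mmol = 7.52
  292000 µmol = 292000e-3 mmol = 292
  1.32 mmol → 1.32
Sum: 7.52 + 292 + 1.32 = 300.84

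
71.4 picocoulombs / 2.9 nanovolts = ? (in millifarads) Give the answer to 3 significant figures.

(71.4 × 10^-12) / (2.9 × 10^-9) = 24.621 × 10^-3 F

24.6 millifarads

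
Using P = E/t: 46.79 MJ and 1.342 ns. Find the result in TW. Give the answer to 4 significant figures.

34870 TW

(46.79e6) / (1.342e-9) = 34.8659e15 W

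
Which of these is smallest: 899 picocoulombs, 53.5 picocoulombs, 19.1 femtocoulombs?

19.1 femtocoulombs

899 picocoulombs = 0.000000000899 coulombs
53.5 picocoulombs = 0.0000000000535 coulombs
19.1 femtocoulombs = 0.0000000000000191 coulombs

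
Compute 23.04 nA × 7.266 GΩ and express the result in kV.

0.16740864 kV

23.04 × 10^-9 × 7.266 × 10^9 = 167.40864 V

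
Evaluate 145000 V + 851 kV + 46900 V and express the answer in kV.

In kV:
  145000 V = 145000 × 10⁻³ kV = 145
  851 kV → 851
  46900 V = 46900 × 10⁻³ kV = 46.9
Sum: 145 + 851 + 46.9 = 1042.9

1042.9 kV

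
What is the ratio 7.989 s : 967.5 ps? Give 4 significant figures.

8257000000

(7.989) / (967.5e-12) = 0.0082574e12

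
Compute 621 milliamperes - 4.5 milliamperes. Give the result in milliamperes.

616.5 milliamperes

In milliamperes:
  621 milliamperes → 621
  4.5 milliamperes → 4.5
Difference: 621 - 4.5 = 616.5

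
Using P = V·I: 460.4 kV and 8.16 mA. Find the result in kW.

3.756864 kW

460.4e3 × 8.16e-3 = 3756.864 W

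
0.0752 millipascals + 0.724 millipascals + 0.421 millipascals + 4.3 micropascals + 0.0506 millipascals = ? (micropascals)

1275.1 micropascals

In micropascals:
  0.0752 millipascals = 0.0752 × 10^3 micropascals = 75.2
  0.724 millipascals = 0.724 × 10^3 micropascals = 724
  0.421 millipascals = 0.421 × 10^3 micropascals = 421
  4.3 micropascals → 4.3
  0.0506 millipascals = 0.0506 × 10^3 micropascals = 50.6
Sum: 75.2 + 724 + 421 + 4.3 + 50.6 = 1275.1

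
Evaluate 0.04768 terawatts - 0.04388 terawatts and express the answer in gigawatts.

3.8 gigawatts

In gigawatts:
  0.04768 terawatts = 0.04768 × 10^3 gigawatts = 47.68
  0.04388 terawatts = 0.04388 × 10^3 gigawatts = 43.88
Difference: 47.68 - 43.88 = 3.8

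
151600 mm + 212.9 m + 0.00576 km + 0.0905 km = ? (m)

460.76 m

In m:
  151600 mm = 151600 × 10^-3 m = 151.6
  212.9 m → 212.9
  0.00576 km = 0.00576 × 10^3 m = 5.76
  0.0905 km = 0.0905 × 10^3 m = 90.5
Sum: 151.6 + 212.9 + 5.76 + 90.5 = 460.76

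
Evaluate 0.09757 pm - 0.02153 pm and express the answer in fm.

In fm:
  0.09757 pm = 0.09757e3 fm = 97.57
  0.02153 pm = 0.02153e3 fm = 21.53
Difference: 97.57 - 21.53 = 76.04

76.04 fm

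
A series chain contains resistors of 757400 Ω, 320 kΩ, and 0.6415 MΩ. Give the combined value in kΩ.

1718.9 kΩ

In kΩ:
  757400 Ω = 757400 × 10⁻³ kΩ = 757.4
  320 kΩ → 320
  0.6415 MΩ = 0.6415 × 10³ kΩ = 641.5
Sum: 757.4 + 320 + 641.5 = 1718.9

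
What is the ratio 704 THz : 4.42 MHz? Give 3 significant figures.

(704 × 10^12) / (4.42 × 10^6) = 159.3 × 10^6

159000000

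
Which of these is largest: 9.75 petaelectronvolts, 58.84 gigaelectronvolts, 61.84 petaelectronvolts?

9.75 petaelectronvolts = 9750000000000000 electronvolts
58.84 gigaelectronvolts = 58840000000 electronvolts
61.84 petaelectronvolts = 61840000000000000 electronvolts

61.84 petaelectronvolts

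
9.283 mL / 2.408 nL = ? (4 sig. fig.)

(9.283 × 10⁻³) / (2.408 × 10⁻⁹) = 3.8551 × 10⁶

3855000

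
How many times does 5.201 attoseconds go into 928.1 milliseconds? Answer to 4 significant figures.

178400000000000000

(928.1 × 10^-3) / (5.201 × 10^-18) = 178.45 × 10^15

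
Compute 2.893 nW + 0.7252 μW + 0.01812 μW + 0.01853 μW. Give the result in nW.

764.743 nW

In nW:
  2.893 nW → 2.893
  0.7252 μW = 0.7252 × 10³ nW = 725.2
  0.01812 μW = 0.01812 × 10³ nW = 18.12
  0.01853 μW = 0.01853 × 10³ nW = 18.53
Sum: 2.893 + 725.2 + 18.12 + 18.53 = 764.743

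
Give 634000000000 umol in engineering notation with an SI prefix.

634 kmol

= 634e3 mol; 1e3 is kilo.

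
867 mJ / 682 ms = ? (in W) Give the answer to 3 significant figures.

(867e-3) / (682e-3) = 1.2713 W

1.27 W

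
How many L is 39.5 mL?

0.0395 L

milli = 10^-3, (no prefix) = 10^0; factor is 10^-3.
39.5 × 10^-3 = 0.0395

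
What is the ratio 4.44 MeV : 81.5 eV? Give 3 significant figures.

54500

(4.44 × 10⁶) / (81.5) = 0.05448 × 10⁶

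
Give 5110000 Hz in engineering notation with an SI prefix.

= 5.11e6 Hz; 1e6 is mega.

5.11 MHz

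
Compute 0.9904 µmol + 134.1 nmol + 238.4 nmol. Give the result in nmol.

In nmol:
  0.9904 µmol = 0.9904 × 10^3 nmol = 990.4
  134.1 nmol → 134.1
  238.4 nmol → 238.4
Sum: 990.4 + 134.1 + 238.4 = 1362.9

1362.9 nmol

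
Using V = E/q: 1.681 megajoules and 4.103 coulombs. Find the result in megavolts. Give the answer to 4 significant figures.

(1.681 × 10⁶) / (4.103) = 0.4097 × 10⁶ V

0.4097 megavolts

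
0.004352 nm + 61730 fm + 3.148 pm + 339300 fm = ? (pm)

In pm:
  0.004352 nm = 0.004352 × 10^3 pm = 4.352
  61730 fm = 61730 × 10^-3 pm = 61.73
  3.148 pm → 3.148
  339300 fm = 339300 × 10^-3 pm = 339.3
Sum: 4.352 + 61.73 + 3.148 + 339.3 = 408.53

408.53 pm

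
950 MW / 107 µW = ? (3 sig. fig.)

(950 × 10^6) / (107 × 10^-6) = 8.879 × 10^12

8880000000000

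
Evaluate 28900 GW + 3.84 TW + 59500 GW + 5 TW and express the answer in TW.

97.24 TW

In TW:
  28900 GW = 28900e-3 TW = 28.9
  3.84 TW → 3.84
  59500 GW = 59500e-3 TW = 59.5
  5 TW → 5
Sum: 28.9 + 3.84 + 59.5 + 5 = 97.24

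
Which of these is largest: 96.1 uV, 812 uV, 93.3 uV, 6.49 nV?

96.1 uV = 0.0000961 V
812 uV = 0.000812 V
93.3 uV = 0.0000933 V
6.49 nV = 0.00000000649 V

812 uV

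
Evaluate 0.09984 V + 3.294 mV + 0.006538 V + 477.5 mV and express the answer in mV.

587.172 mV

In mV:
  0.09984 V = 0.09984 × 10^3 mV = 99.84
  3.294 mV → 3.294
  0.006538 V = 0.006538 × 10^3 mV = 6.538
  477.5 mV → 477.5
Sum: 99.84 + 3.294 + 6.538 + 477.5 = 587.172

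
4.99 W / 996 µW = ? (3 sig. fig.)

5010

(4.99) / (996e-6) = 0.00501e6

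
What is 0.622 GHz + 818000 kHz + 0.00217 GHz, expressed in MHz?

In MHz:
  0.622 GHz = 0.622 × 10³ MHz = 622
  818000 kHz = 818000 × 10⁻³ MHz = 818
  0.00217 GHz = 0.00217 × 10³ MHz = 2.17
Sum: 622 + 818 + 2.17 = 1442.17

1442.17 MHz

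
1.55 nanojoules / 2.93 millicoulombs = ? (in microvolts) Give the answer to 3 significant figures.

(1.55 × 10^-9) / (2.93 × 10^-3) = 0.52901 × 10^-6 V

0.529 microvolts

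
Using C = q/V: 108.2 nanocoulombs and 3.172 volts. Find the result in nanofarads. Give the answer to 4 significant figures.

(108.2 × 10⁻⁹) / (3.172) = 34.111 × 10⁻⁹ F

34.11 nanofarads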